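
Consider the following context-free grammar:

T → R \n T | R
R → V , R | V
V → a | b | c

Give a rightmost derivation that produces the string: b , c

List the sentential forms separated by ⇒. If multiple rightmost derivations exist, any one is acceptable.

T ⇒ R ⇒ V , R ⇒ V , V ⇒ V , c ⇒ b , c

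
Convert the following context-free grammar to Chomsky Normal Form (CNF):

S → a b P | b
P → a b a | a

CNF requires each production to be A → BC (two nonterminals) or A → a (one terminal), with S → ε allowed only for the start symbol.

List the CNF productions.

TA → a; TB → b; S → b; P → a; S → TA X0; X0 → TB P; P → TA X1; X1 → TB TA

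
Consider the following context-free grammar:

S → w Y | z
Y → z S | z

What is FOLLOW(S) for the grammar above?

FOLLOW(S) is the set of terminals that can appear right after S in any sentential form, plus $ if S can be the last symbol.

We compute FOLLOW(S) using the standard algorithm.
FOLLOW(S) starts with {$}.
FIRST(S) = {w, z}
FIRST(Y) = {z}
FOLLOW(S) = {$}
FOLLOW(Y) = {$}
Therefore, FOLLOW(S) = {$}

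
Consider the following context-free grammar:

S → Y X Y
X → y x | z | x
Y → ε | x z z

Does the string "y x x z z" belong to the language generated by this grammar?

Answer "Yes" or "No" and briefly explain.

Yes - a valid derivation exists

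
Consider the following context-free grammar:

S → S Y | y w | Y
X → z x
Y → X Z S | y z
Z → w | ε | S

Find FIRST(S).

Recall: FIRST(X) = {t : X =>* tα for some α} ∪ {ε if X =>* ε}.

We compute FIRST(S) using the standard algorithm.
FIRST(S) = {y, z}
FIRST(X) = {z}
FIRST(Y) = {y, z}
FIRST(Z) = {w, y, z, ε}
Therefore, FIRST(S) = {y, z}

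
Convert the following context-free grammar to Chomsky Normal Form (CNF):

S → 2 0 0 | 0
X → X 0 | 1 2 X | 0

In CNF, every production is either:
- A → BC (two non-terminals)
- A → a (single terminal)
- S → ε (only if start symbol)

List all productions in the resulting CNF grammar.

T2 → 2; T0 → 0; S → 0; T1 → 1; X → 0; S → T2 X0; X0 → T0 T0; X → X T0; X → T1 X1; X1 → T2 X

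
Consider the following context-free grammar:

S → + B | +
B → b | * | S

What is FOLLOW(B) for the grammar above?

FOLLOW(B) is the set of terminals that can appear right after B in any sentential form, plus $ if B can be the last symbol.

We compute FOLLOW(B) using the standard algorithm.
FOLLOW(S) starts with {$}.
FIRST(B) = {*, +, b}
FIRST(S) = {+}
FOLLOW(B) = {$}
FOLLOW(S) = {$}
Therefore, FOLLOW(B) = {$}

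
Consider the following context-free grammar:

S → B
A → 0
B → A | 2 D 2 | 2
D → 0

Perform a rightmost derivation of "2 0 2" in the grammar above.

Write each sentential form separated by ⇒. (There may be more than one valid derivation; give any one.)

S ⇒ B ⇒ 2 D 2 ⇒ 2 0 2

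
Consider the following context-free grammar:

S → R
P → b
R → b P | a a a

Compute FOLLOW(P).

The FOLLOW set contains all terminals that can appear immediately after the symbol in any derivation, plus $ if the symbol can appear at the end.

We compute FOLLOW(P) using the standard algorithm.
FOLLOW(S) starts with {$}.
FIRST(P) = {b}
FIRST(R) = {a, b}
FIRST(S) = {a, b}
FOLLOW(P) = {$}
FOLLOW(R) = {$}
FOLLOW(S) = {$}
Therefore, FOLLOW(P) = {$}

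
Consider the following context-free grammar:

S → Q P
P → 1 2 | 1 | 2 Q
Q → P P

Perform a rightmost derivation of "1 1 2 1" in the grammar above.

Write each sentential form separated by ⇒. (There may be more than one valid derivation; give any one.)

S ⇒ Q P ⇒ Q 1 ⇒ P P 1 ⇒ P 1 2 1 ⇒ 1 1 2 1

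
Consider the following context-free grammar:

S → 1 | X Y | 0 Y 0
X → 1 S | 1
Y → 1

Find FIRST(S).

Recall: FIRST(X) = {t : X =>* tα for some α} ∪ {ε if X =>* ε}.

We compute FIRST(S) using the standard algorithm.
FIRST(S) = {0, 1}
FIRST(X) = {1}
FIRST(Y) = {1}
Therefore, FIRST(S) = {0, 1}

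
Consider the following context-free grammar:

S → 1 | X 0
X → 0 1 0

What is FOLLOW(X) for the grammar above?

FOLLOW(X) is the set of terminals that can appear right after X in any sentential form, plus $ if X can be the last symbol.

We compute FOLLOW(X) using the standard algorithm.
FOLLOW(S) starts with {$}.
FIRST(S) = {0, 1}
FIRST(X) = {0}
FOLLOW(S) = {$}
FOLLOW(X) = {0}
Therefore, FOLLOW(X) = {0}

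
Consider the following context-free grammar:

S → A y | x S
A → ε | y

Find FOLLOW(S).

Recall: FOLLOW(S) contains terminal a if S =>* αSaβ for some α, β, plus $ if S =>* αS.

We compute FOLLOW(S) using the standard algorithm.
FOLLOW(S) starts with {$}.
FIRST(A) = {y, ε}
FIRST(S) = {x, y}
FOLLOW(A) = {y}
FOLLOW(S) = {$}
Therefore, FOLLOW(S) = {$}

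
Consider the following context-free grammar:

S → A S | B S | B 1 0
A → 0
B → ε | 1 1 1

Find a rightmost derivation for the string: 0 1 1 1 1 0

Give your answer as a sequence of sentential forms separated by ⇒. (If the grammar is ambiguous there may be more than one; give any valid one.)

S ⇒ A S ⇒ A B 1 0 ⇒ A 1 1 1 1 0 ⇒ 0 1 1 1 1 0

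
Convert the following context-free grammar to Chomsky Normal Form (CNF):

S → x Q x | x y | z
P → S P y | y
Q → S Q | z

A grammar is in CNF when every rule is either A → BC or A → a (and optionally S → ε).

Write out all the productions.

TX → x; TY → y; S → z; P → y; Q → z; S → TX X0; X0 → Q TX; S → TX TY; P → S X1; X1 → P TY; Q → S Q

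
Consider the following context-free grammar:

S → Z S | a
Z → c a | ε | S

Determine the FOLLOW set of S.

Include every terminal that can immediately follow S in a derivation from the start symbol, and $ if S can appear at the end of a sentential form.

We compute FOLLOW(S) using the standard algorithm.
FOLLOW(S) starts with {$}.
FIRST(S) = {a, c}
FIRST(Z) = {a, c, ε}
FOLLOW(S) = {$, a, c}
FOLLOW(Z) = {a, c}
Therefore, FOLLOW(S) = {$, a, c}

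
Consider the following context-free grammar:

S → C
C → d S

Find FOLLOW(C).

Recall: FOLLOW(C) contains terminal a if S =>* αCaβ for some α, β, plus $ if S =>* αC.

We compute FOLLOW(C) using the standard algorithm.
FOLLOW(S) starts with {$}.
FIRST(C) = {d}
FIRST(S) = {d}
FOLLOW(C) = {$}
FOLLOW(S) = {$}
Therefore, FOLLOW(C) = {$}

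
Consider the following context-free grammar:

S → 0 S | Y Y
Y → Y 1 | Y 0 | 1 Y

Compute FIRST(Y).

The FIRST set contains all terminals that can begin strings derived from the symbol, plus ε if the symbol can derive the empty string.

We compute FIRST(Y) using the standard algorithm.
FIRST(S) = {0, 1}
FIRST(Y) = {1}
Therefore, FIRST(Y) = {1}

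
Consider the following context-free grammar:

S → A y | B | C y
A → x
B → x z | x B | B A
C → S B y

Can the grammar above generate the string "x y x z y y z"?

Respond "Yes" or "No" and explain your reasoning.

No - no valid derivation exists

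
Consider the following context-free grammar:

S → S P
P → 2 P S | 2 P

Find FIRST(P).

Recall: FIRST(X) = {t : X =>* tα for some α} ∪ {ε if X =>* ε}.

We compute FIRST(P) using the standard algorithm.
FIRST(P) = {2}
FIRST(S) = {}
Therefore, FIRST(P) = {2}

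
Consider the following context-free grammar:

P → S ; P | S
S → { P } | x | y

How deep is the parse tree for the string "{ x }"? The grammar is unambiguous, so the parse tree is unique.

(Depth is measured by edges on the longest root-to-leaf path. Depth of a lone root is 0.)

4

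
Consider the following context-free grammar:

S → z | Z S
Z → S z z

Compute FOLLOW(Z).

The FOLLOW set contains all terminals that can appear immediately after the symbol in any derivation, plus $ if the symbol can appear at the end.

We compute FOLLOW(Z) using the standard algorithm.
FOLLOW(S) starts with {$}.
FIRST(S) = {z}
FIRST(Z) = {z}
FOLLOW(S) = {$, z}
FOLLOW(Z) = {z}
Therefore, FOLLOW(Z) = {z}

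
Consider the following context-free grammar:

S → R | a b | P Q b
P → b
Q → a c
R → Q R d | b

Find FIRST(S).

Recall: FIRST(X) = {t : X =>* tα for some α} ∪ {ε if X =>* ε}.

We compute FIRST(S) using the standard algorithm.
FIRST(P) = {b}
FIRST(Q) = {a}
FIRST(R) = {a, b}
FIRST(S) = {a, b}
Therefore, FIRST(S) = {a, b}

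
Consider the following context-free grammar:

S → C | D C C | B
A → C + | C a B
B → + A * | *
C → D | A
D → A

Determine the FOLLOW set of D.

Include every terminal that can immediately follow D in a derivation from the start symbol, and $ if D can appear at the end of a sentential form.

We compute FOLLOW(D) using the standard algorithm.
FOLLOW(S) starts with {$}.
FIRST(A) = {}
FIRST(B) = {*, +}
FIRST(C) = {}
FIRST(D) = {}
FIRST(S) = {*, +}
FOLLOW(A) = {$, *, +, a}
FOLLOW(B) = {$, *, +, a}
FOLLOW(C) = {$, +, a}
FOLLOW(D) = {$, +, a}
FOLLOW(S) = {$}
Therefore, FOLLOW(D) = {$, +, a}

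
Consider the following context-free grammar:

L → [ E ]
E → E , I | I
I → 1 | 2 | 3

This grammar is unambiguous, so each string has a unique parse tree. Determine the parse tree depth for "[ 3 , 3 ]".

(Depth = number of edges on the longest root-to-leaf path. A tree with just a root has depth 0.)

4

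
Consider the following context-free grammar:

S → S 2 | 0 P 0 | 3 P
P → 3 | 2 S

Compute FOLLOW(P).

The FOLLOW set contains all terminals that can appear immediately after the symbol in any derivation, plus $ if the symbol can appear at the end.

We compute FOLLOW(P) using the standard algorithm.
FOLLOW(S) starts with {$}.
FIRST(P) = {2, 3}
FIRST(S) = {0, 3}
FOLLOW(P) = {$, 0, 2}
FOLLOW(S) = {$, 0, 2}
Therefore, FOLLOW(P) = {$, 0, 2}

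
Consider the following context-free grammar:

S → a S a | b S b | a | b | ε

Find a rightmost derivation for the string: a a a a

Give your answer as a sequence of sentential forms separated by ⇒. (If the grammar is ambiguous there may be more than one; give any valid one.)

S ⇒ a S a ⇒ a a S a a ⇒ a a a a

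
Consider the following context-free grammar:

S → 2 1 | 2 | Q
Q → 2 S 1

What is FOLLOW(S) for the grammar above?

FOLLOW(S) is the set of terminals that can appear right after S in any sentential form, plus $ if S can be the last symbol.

We compute FOLLOW(S) using the standard algorithm.
FOLLOW(S) starts with {$}.
FIRST(Q) = {2}
FIRST(S) = {2}
FOLLOW(Q) = {$, 1}
FOLLOW(S) = {$, 1}
Therefore, FOLLOW(S) = {$, 1}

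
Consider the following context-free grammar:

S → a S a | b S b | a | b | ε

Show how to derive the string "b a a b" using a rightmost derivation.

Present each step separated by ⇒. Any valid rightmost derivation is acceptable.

S ⇒ b S b ⇒ b a S a b ⇒ b a a b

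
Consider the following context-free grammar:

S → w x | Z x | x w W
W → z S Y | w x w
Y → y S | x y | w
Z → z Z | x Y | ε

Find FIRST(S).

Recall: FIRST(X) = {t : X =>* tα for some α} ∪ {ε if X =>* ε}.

We compute FIRST(S) using the standard algorithm.
FIRST(S) = {w, x, z}
FIRST(W) = {w, z}
FIRST(Y) = {w, x, y}
FIRST(Z) = {x, z, ε}
Therefore, FIRST(S) = {w, x, z}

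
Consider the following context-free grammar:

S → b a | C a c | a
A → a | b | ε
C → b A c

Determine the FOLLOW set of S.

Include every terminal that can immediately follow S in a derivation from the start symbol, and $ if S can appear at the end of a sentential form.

We compute FOLLOW(S) using the standard algorithm.
FOLLOW(S) starts with {$}.
FIRST(A) = {a, b, ε}
FIRST(C) = {b}
FIRST(S) = {a, b}
FOLLOW(A) = {c}
FOLLOW(C) = {a}
FOLLOW(S) = {$}
Therefore, FOLLOW(S) = {$}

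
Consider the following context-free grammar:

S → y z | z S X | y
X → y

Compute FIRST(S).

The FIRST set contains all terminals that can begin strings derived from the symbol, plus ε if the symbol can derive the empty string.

We compute FIRST(S) using the standard algorithm.
FIRST(S) = {y, z}
FIRST(X) = {y}
Therefore, FIRST(S) = {y, z}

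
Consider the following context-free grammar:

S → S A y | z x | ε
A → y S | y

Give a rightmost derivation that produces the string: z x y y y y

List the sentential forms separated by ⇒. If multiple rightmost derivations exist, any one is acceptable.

S ⇒ S A y ⇒ S y y ⇒ S A y y y ⇒ S y y y y ⇒ z x y y y y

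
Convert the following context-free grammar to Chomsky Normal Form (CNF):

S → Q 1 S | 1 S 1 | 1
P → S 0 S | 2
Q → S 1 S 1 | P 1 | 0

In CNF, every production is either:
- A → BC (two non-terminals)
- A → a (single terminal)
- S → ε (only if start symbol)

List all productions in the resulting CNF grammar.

T1 → 1; S → 1; T0 → 0; P → 2; Q → 0; S → Q X0; X0 → T1 S; S → T1 X1; X1 → S T1; P → S X2; X2 → T0 S; Q → S X3; X3 → T1 X4; X4 → S T1; Q → P T1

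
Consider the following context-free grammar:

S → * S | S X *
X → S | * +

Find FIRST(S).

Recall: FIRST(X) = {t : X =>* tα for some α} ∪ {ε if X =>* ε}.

We compute FIRST(S) using the standard algorithm.
FIRST(S) = {*}
FIRST(X) = {*}
Therefore, FIRST(S) = {*}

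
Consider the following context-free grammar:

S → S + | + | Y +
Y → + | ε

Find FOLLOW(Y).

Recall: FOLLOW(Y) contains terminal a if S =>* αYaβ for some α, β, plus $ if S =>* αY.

We compute FOLLOW(Y) using the standard algorithm.
FOLLOW(S) starts with {$}.
FIRST(S) = {+}
FIRST(Y) = {+, ε}
FOLLOW(S) = {$, +}
FOLLOW(Y) = {+}
Therefore, FOLLOW(Y) = {+}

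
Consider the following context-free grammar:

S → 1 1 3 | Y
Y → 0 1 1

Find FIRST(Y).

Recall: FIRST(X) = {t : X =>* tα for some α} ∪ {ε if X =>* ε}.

We compute FIRST(Y) using the standard algorithm.
FIRST(S) = {0, 1}
FIRST(Y) = {0}
Therefore, FIRST(Y) = {0}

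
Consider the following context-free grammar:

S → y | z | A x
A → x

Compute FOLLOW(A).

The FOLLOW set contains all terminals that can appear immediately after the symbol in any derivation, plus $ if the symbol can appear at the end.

We compute FOLLOW(A) using the standard algorithm.
FOLLOW(S) starts with {$}.
FIRST(A) = {x}
FIRST(S) = {x, y, z}
FOLLOW(A) = {x}
FOLLOW(S) = {$}
Therefore, FOLLOW(A) = {x}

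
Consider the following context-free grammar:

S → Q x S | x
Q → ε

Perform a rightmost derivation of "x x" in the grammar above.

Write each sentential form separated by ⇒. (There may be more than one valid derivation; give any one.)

S ⇒ Q x S ⇒ Q x x ⇒ x x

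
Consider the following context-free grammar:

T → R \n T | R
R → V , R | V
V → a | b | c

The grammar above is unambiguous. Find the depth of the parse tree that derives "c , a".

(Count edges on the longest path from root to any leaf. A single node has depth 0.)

4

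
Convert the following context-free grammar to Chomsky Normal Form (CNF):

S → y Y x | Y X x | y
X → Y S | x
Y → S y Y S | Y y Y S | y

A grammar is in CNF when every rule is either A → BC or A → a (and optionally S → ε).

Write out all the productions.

TY → y; TX → x; S → y; X → x; Y → y; S → TY X0; X0 → Y TX; S → Y X1; X1 → X TX; X → Y S; Y → S X2; X2 → TY X3; X3 → Y S; Y → Y X4; X4 → TY X5; X5 → Y S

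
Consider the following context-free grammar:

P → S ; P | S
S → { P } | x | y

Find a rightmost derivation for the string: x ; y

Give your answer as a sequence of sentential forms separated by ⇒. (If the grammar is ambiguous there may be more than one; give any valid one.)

P ⇒ S ; P ⇒ S ; S ⇒ S ; y ⇒ x ; y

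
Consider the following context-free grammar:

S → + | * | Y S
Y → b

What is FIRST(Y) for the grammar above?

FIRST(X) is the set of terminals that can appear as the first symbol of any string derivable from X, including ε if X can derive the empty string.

We compute FIRST(Y) using the standard algorithm.
FIRST(S) = {*, +, b}
FIRST(Y) = {b}
Therefore, FIRST(Y) = {b}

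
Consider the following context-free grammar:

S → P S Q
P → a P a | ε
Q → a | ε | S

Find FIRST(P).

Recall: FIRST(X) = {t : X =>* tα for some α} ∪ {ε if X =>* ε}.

We compute FIRST(P) using the standard algorithm.
FIRST(P) = {a, ε}
FIRST(Q) = {a, ε}
FIRST(S) = {a}
Therefore, FIRST(P) = {a, ε}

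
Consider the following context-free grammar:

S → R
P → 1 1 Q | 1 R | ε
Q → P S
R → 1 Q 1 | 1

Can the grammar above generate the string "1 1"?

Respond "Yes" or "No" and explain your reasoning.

No - no valid derivation exists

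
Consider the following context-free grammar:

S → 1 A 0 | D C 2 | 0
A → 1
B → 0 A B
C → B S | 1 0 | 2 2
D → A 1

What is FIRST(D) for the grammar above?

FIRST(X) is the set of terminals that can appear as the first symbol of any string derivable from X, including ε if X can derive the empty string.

We compute FIRST(D) using the standard algorithm.
FIRST(A) = {1}
FIRST(B) = {0}
FIRST(C) = {0, 1, 2}
FIRST(D) = {1}
FIRST(S) = {0, 1}
Therefore, FIRST(D) = {1}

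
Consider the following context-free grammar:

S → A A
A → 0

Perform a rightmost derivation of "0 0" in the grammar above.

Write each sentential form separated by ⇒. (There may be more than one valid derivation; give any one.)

S ⇒ A A ⇒ A 0 ⇒ 0 0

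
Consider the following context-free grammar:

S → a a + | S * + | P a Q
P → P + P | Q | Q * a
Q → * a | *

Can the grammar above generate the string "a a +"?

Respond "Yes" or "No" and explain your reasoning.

Yes - a valid derivation exists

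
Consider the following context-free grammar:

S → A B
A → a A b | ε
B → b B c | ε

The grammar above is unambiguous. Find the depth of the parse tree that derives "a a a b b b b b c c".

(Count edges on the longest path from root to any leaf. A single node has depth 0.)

5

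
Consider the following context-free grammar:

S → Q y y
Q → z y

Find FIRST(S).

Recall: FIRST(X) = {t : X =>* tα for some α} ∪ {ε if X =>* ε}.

We compute FIRST(S) using the standard algorithm.
FIRST(Q) = {z}
FIRST(S) = {z}
Therefore, FIRST(S) = {z}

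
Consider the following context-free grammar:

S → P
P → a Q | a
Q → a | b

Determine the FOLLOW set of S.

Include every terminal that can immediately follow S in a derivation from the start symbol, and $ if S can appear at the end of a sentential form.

We compute FOLLOW(S) using the standard algorithm.
FOLLOW(S) starts with {$}.
FIRST(P) = {a}
FIRST(Q) = {a, b}
FIRST(S) = {a}
FOLLOW(P) = {$}
FOLLOW(Q) = {$}
FOLLOW(S) = {$}
Therefore, FOLLOW(S) = {$}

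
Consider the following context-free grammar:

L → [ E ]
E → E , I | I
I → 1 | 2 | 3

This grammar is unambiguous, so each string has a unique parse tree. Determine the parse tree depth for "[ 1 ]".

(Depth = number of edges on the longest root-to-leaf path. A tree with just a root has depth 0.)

3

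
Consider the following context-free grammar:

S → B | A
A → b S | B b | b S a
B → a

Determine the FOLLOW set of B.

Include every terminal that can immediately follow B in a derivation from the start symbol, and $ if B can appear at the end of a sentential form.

We compute FOLLOW(B) using the standard algorithm.
FOLLOW(S) starts with {$}.
FIRST(A) = {a, b}
FIRST(B) = {a}
FIRST(S) = {a, b}
FOLLOW(A) = {$, a}
FOLLOW(B) = {$, a, b}
FOLLOW(S) = {$, a}
Therefore, FOLLOW(B) = {$, a, b}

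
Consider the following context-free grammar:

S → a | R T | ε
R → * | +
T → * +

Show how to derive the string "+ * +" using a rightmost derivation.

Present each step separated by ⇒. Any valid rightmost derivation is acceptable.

S ⇒ R T ⇒ R * + ⇒ + * +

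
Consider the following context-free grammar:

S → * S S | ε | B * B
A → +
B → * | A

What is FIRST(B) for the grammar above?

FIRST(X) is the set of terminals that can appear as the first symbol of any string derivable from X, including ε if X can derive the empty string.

We compute FIRST(B) using the standard algorithm.
FIRST(A) = {+}
FIRST(B) = {*, +}
FIRST(S) = {*, +, ε}
Therefore, FIRST(B) = {*, +}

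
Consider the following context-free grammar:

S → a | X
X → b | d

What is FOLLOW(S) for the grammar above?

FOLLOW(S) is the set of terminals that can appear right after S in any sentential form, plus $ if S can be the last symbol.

We compute FOLLOW(S) using the standard algorithm.
FOLLOW(S) starts with {$}.
FIRST(S) = {a, b, d}
FIRST(X) = {b, d}
FOLLOW(S) = {$}
FOLLOW(X) = {$}
Therefore, FOLLOW(S) = {$}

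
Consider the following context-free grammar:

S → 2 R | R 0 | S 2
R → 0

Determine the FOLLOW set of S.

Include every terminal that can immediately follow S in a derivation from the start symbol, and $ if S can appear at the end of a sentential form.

We compute FOLLOW(S) using the standard algorithm.
FOLLOW(S) starts with {$}.
FIRST(R) = {0}
FIRST(S) = {0, 2}
FOLLOW(R) = {$, 0, 2}
FOLLOW(S) = {$, 2}
Therefore, FOLLOW(S) = {$, 2}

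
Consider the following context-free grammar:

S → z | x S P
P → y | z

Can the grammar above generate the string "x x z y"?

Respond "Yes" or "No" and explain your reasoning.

No - no valid derivation exists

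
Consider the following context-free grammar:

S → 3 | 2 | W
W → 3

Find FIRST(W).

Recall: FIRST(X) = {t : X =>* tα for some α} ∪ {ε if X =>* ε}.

We compute FIRST(W) using the standard algorithm.
FIRST(S) = {2, 3}
FIRST(W) = {3}
Therefore, FIRST(W) = {3}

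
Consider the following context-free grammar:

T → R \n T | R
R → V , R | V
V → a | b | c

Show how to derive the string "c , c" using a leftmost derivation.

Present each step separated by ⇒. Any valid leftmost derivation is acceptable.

T ⇒ R ⇒ V , R ⇒ c , R ⇒ c , V ⇒ c , c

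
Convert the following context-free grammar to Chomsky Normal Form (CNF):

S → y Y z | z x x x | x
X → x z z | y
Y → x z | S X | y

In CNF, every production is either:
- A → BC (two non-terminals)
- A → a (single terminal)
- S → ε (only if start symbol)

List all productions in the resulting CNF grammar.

TY → y; TZ → z; TX → x; S → x; X → y; Y → y; S → TY X0; X0 → Y TZ; S → TZ X1; X1 → TX X2; X2 → TX TX; X → TX X3; X3 → TZ TZ; Y → TX TZ; Y → S X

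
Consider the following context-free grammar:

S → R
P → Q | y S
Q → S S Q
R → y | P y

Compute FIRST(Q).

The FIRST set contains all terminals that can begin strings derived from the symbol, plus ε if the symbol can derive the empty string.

We compute FIRST(Q) using the standard algorithm.
FIRST(P) = {y}
FIRST(Q) = {y}
FIRST(R) = {y}
FIRST(S) = {y}
Therefore, FIRST(Q) = {y}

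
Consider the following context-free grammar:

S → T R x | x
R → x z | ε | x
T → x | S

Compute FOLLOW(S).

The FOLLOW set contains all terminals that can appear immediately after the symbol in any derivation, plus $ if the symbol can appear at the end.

We compute FOLLOW(S) using the standard algorithm.
FOLLOW(S) starts with {$}.
FIRST(R) = {x, ε}
FIRST(S) = {x}
FIRST(T) = {x}
FOLLOW(R) = {x}
FOLLOW(S) = {$, x}
FOLLOW(T) = {x}
Therefore, FOLLOW(S) = {$, x}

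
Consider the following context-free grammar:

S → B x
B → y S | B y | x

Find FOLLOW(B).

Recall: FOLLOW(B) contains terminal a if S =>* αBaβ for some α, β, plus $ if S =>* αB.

We compute FOLLOW(B) using the standard algorithm.
FOLLOW(S) starts with {$}.
FIRST(B) = {x, y}
FIRST(S) = {x, y}
FOLLOW(B) = {x, y}
FOLLOW(S) = {$, x, y}
Therefore, FOLLOW(B) = {x, y}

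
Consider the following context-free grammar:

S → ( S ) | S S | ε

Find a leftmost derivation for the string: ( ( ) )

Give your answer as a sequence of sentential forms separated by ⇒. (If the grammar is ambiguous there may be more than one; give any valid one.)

S ⇒ ( S ) ⇒ ( S S ) ⇒ ( S ) ⇒ ( ( S ) ) ⇒ ( ( ) )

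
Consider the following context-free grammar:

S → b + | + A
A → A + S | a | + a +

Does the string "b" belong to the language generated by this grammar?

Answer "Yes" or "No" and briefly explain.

No - no valid derivation exists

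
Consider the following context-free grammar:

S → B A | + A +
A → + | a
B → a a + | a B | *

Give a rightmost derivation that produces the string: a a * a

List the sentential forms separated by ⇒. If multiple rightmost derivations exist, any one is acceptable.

S ⇒ B A ⇒ B a ⇒ a B a ⇒ a a B a ⇒ a a * a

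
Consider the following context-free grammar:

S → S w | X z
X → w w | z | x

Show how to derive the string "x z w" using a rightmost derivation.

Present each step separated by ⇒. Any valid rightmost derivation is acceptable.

S ⇒ S w ⇒ X z w ⇒ x z w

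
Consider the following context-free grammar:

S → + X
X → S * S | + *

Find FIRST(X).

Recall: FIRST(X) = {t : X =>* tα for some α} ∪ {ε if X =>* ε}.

We compute FIRST(X) using the standard algorithm.
FIRST(S) = {+}
FIRST(X) = {+}
Therefore, FIRST(X) = {+}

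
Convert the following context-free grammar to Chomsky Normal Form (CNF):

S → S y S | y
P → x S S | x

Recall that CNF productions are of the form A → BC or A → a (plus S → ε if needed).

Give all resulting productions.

TY → y; S → y; TX → x; P → x; S → S X0; X0 → TY S; P → TX X1; X1 → S S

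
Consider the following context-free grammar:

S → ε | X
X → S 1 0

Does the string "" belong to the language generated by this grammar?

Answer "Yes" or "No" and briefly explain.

Yes - a valid derivation exists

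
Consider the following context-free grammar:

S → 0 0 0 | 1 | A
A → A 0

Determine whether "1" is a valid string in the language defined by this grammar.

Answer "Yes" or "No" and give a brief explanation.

Yes - a valid derivation exists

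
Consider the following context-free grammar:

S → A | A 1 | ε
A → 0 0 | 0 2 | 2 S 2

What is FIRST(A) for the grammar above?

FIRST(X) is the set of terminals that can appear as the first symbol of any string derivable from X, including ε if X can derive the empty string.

We compute FIRST(A) using the standard algorithm.
FIRST(A) = {0, 2}
FIRST(S) = {0, 2, ε}
Therefore, FIRST(A) = {0, 2}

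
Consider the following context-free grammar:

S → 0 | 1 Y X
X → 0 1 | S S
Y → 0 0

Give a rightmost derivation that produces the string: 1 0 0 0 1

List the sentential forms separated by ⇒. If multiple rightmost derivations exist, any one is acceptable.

S ⇒ 1 Y X ⇒ 1 Y 0 1 ⇒ 1 0 0 0 1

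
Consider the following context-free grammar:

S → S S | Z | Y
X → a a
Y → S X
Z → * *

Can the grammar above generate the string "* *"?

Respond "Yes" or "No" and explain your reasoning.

Yes - a valid derivation exists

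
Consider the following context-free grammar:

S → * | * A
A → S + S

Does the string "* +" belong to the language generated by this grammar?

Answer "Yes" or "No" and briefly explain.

No - no valid derivation exists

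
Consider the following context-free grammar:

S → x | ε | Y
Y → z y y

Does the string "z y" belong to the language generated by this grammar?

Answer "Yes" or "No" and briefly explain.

No - no valid derivation exists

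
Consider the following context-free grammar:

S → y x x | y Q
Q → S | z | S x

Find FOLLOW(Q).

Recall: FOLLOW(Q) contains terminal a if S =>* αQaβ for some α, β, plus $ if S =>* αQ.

We compute FOLLOW(Q) using the standard algorithm.
FOLLOW(S) starts with {$}.
FIRST(Q) = {y, z}
FIRST(S) = {y}
FOLLOW(Q) = {$, x}
FOLLOW(S) = {$, x}
Therefore, FOLLOW(Q) = {$, x}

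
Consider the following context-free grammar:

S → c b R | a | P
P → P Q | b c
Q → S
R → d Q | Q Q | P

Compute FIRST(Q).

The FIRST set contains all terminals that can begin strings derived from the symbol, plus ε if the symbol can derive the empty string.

We compute FIRST(Q) using the standard algorithm.
FIRST(P) = {b}
FIRST(Q) = {a, b, c}
FIRST(R) = {a, b, c, d}
FIRST(S) = {a, b, c}
Therefore, FIRST(Q) = {a, b, c}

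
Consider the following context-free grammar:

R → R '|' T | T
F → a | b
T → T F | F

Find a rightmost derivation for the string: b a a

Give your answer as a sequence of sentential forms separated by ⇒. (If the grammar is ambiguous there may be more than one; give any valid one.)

R ⇒ T ⇒ T F ⇒ T a ⇒ T F a ⇒ T a a ⇒ F a a ⇒ b a a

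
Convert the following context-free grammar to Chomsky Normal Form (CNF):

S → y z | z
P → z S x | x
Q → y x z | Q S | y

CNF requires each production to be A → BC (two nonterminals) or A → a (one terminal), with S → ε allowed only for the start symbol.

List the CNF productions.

TY → y; TZ → z; S → z; TX → x; P → x; Q → y; S → TY TZ; P → TZ X0; X0 → S TX; Q → TY X1; X1 → TX TZ; Q → Q S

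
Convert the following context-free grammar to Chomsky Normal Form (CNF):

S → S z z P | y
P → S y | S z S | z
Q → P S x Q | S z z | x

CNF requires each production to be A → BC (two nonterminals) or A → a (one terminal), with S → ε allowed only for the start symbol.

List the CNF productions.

TZ → z; S → y; TY → y; P → z; TX → x; Q → x; S → S X0; X0 → TZ X1; X1 → TZ P; P → S TY; P → S X2; X2 → TZ S; Q → P X3; X3 → S X4; X4 → TX Q; Q → S X5; X5 → TZ TZ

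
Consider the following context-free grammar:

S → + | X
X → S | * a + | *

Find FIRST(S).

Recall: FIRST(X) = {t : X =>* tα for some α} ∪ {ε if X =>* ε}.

We compute FIRST(S) using the standard algorithm.
FIRST(S) = {*, +}
FIRST(X) = {*, +}
Therefore, FIRST(S) = {*, +}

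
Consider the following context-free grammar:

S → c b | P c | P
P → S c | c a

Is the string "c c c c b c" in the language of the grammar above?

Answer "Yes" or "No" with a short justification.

No - no valid derivation exists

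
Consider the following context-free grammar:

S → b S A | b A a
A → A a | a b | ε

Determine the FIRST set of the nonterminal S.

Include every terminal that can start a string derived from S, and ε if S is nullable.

We compute FIRST(S) using the standard algorithm.
FIRST(A) = {a, ε}
FIRST(S) = {b}
Therefore, FIRST(S) = {b}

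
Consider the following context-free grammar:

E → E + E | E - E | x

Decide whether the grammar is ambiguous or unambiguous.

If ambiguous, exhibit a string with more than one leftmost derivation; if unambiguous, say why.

Ambiguous - the string 'x + x - x - x + x - x' has two distinct leftmost derivations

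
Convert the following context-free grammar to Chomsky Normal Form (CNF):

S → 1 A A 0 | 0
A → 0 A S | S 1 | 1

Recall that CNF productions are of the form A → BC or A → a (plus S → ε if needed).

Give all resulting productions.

T1 → 1; T0 → 0; S → 0; A → 1; S → T1 X0; X0 → A X1; X1 → A T0; A → T0 X2; X2 → A S; A → S T1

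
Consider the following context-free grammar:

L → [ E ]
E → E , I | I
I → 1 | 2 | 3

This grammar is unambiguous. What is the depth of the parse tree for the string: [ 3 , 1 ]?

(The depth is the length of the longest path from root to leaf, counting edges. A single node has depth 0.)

4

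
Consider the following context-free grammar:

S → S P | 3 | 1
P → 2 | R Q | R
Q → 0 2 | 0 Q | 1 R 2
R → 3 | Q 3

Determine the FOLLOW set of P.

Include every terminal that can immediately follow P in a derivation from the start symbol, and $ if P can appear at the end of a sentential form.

We compute FOLLOW(P) using the standard algorithm.
FOLLOW(S) starts with {$}.
FIRST(P) = {0, 1, 2, 3}
FIRST(Q) = {0, 1}
FIRST(R) = {0, 1, 3}
FIRST(S) = {1, 3}
FOLLOW(P) = {$, 0, 1, 2, 3}
FOLLOW(Q) = {$, 0, 1, 2, 3}
FOLLOW(R) = {$, 0, 1, 2, 3}
FOLLOW(S) = {$, 0, 1, 2, 3}
Therefore, FOLLOW(P) = {$, 0, 1, 2, 3}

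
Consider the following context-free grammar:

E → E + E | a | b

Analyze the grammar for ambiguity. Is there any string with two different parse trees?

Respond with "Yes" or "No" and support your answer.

Yes - the string 'a + a + a + b + b + a' has two distinct parse trees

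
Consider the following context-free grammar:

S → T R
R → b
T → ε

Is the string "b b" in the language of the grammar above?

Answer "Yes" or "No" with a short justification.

No - no valid derivation exists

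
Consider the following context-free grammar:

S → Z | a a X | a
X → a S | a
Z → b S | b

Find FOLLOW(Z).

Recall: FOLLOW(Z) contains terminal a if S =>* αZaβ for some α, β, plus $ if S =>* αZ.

We compute FOLLOW(Z) using the standard algorithm.
FOLLOW(S) starts with {$}.
FIRST(S) = {a, b}
FIRST(X) = {a}
FIRST(Z) = {b}
FOLLOW(S) = {$}
FOLLOW(X) = {$}
FOLLOW(Z) = {$}
Therefore, FOLLOW(Z) = {$}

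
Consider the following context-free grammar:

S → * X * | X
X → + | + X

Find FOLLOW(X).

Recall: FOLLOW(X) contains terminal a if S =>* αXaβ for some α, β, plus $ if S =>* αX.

We compute FOLLOW(X) using the standard algorithm.
FOLLOW(S) starts with {$}.
FIRST(S) = {*, +}
FIRST(X) = {+}
FOLLOW(S) = {$}
FOLLOW(X) = {$, *}
Therefore, FOLLOW(X) = {$, *}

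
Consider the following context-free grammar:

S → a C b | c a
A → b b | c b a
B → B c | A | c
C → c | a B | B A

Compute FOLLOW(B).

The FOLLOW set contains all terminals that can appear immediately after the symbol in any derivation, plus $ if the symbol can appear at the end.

We compute FOLLOW(B) using the standard algorithm.
FOLLOW(S) starts with {$}.
FIRST(A) = {b, c}
FIRST(B) = {b, c}
FIRST(C) = {a, b, c}
FIRST(S) = {a, c}
FOLLOW(A) = {b, c}
FOLLOW(B) = {b, c}
FOLLOW(C) = {b}
FOLLOW(S) = {$}
Therefore, FOLLOW(B) = {b, c}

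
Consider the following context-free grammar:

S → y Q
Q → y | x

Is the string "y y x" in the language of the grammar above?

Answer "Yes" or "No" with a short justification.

No - no valid derivation exists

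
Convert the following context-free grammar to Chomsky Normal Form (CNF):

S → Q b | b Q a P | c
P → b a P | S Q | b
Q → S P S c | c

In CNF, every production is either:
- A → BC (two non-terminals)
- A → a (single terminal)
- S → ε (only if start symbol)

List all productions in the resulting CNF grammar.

TB → b; TA → a; S → c; P → b; TC → c; Q → c; S → Q TB; S → TB X0; X0 → Q X1; X1 → TA P; P → TB X2; X2 → TA P; P → S Q; Q → S X3; X3 → P X4; X4 → S TC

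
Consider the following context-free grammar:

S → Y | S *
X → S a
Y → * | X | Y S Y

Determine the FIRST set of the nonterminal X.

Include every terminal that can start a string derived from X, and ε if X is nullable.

We compute FIRST(X) using the standard algorithm.
FIRST(S) = {*}
FIRST(X) = {*}
FIRST(Y) = {*}
Therefore, FIRST(X) = {*}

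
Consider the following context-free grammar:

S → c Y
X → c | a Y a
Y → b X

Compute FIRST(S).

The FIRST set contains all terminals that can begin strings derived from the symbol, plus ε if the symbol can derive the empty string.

We compute FIRST(S) using the standard algorithm.
FIRST(S) = {c}
FIRST(X) = {a, c}
FIRST(Y) = {b}
Therefore, FIRST(S) = {c}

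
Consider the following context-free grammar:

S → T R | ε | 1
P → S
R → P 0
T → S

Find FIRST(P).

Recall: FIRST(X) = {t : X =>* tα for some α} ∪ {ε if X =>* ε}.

We compute FIRST(P) using the standard algorithm.
FIRST(P) = {0, 1, ε}
FIRST(R) = {0, 1}
FIRST(S) = {0, 1, ε}
FIRST(T) = {0, 1, ε}
Therefore, FIRST(P) = {0, 1, ε}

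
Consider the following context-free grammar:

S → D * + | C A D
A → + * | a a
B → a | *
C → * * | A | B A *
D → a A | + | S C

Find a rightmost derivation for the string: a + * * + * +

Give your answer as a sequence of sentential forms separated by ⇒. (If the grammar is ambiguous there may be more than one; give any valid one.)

S ⇒ C A D ⇒ C A + ⇒ C + * + ⇒ B A * + * + ⇒ B + * * + * + ⇒ a + * * + * +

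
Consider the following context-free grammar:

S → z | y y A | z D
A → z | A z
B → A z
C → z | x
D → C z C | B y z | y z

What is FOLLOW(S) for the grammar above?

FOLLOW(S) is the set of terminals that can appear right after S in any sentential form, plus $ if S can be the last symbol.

We compute FOLLOW(S) using the standard algorithm.
FOLLOW(S) starts with {$}.
FIRST(A) = {z}
FIRST(B) = {z}
FIRST(C) = {x, z}
FIRST(D) = {x, y, z}
FIRST(S) = {y, z}
FOLLOW(A) = {$, z}
FOLLOW(B) = {y}
FOLLOW(C) = {$, z}
FOLLOW(D) = {$}
FOLLOW(S) = {$}
Therefore, FOLLOW(S) = {$}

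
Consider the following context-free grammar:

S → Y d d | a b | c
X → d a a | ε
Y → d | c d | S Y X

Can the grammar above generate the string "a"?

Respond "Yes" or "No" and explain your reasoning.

No - no valid derivation exists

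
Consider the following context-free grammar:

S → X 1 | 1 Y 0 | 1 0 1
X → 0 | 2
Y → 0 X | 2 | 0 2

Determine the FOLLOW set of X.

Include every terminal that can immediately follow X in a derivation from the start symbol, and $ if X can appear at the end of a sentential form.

We compute FOLLOW(X) using the standard algorithm.
FOLLOW(S) starts with {$}.
FIRST(S) = {0, 1, 2}
FIRST(X) = {0, 2}
FIRST(Y) = {0, 2}
FOLLOW(S) = {$}
FOLLOW(X) = {0, 1}
FOLLOW(Y) = {0}
Therefore, FOLLOW(X) = {0, 1}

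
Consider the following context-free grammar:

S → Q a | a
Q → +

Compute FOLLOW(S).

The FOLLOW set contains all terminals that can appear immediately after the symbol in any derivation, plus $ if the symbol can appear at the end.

We compute FOLLOW(S) using the standard algorithm.
FOLLOW(S) starts with {$}.
FIRST(Q) = {+}
FIRST(S) = {+, a}
FOLLOW(Q) = {a}
FOLLOW(S) = {$}
Therefore, FOLLOW(S) = {$}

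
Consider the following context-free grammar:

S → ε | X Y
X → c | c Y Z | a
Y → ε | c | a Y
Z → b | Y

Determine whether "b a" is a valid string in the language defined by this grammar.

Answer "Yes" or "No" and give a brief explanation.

No - no valid derivation exists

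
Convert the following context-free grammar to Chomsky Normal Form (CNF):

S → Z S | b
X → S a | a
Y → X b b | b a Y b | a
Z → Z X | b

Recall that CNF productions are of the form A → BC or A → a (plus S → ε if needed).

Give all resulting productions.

S → b; TA → a; X → a; TB → b; Y → a; Z → b; S → Z S; X → S TA; Y → X X0; X0 → TB TB; Y → TB X1; X1 → TA X2; X2 → Y TB; Z → Z X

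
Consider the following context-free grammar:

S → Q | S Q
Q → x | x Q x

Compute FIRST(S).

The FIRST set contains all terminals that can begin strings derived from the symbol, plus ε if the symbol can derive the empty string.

We compute FIRST(S) using the standard algorithm.
FIRST(Q) = {x}
FIRST(S) = {x}
Therefore, FIRST(S) = {x}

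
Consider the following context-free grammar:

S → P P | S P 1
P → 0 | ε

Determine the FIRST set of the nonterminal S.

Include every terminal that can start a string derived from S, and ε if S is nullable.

We compute FIRST(S) using the standard algorithm.
FIRST(P) = {0, ε}
FIRST(S) = {0, 1, ε}
Therefore, FIRST(S) = {0, 1, ε}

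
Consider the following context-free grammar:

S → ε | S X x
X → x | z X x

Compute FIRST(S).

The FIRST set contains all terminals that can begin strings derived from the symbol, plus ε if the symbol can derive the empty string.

We compute FIRST(S) using the standard algorithm.
FIRST(S) = {x, z, ε}
FIRST(X) = {x, z}
Therefore, FIRST(S) = {x, z, ε}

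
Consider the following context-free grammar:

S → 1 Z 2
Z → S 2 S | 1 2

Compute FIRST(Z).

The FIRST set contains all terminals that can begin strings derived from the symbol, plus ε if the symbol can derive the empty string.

We compute FIRST(Z) using the standard algorithm.
FIRST(S) = {1}
FIRST(Z) = {1}
Therefore, FIRST(Z) = {1}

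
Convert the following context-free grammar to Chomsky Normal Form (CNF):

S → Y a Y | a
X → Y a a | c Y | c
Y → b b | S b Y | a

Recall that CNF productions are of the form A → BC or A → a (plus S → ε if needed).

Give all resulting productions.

TA → a; S → a; TC → c; X → c; TB → b; Y → a; S → Y X0; X0 → TA Y; X → Y X1; X1 → TA TA; X → TC Y; Y → TB TB; Y → S X2; X2 → TB Y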